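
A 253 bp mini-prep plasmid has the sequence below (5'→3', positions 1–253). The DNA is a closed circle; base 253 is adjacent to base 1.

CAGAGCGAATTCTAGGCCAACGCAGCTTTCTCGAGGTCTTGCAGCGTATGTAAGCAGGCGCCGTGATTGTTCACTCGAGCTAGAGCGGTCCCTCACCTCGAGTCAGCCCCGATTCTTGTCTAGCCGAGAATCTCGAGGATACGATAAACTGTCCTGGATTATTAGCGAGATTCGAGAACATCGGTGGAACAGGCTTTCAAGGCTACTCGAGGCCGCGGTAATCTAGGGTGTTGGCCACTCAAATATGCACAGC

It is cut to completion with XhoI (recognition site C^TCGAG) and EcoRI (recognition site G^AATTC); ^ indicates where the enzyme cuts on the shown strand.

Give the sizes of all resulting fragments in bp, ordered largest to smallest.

XhoI sites (CTCGAG) start at positions 30, 74, 97, 132, 206.
XhoI cuts after the first base of each site, so after positions 30, 74, 97, 132, 206.
The EcoRI site (GAATTC) starts at position 7.
EcoRI cuts after the first base of each site, so after position 7.
Combined cut positions: 7, 30, 74, 97, 132, 206.
Circular molecule, 6 cuts → 6 fragments:
  8–30 → 23 bp
  31–74 → 44 bp
  75–97 → 23 bp
  98–132 → 35 bp
  133–206 → 74 bp
  207–253 then 1–7 → 47 + 7 = 54 bp
Sorted largest to smallest: 74, 54, 44, 35, 23, 23 bp.

74, 54, 44, 35, 23, 23 bp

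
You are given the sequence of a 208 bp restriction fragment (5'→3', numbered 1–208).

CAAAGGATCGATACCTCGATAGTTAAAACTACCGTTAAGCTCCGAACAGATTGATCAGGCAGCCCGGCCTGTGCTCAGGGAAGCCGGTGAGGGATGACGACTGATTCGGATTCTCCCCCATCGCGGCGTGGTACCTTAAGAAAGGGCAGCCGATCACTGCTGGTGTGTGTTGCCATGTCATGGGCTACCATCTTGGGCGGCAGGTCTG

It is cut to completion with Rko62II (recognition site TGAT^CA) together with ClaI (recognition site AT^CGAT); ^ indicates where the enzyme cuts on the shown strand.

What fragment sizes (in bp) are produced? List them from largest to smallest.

The Rko62II site (TGATCA) starts at position 52.
Rko62II cuts after base 4 of each site, so after position 55.
The ClaI site (ATCGAT) starts at position 7.
ClaI cuts after base 2 of each site, so after position 8.
Combined cut positions: 8, 55.
Linear molecule, 2 cuts → 3 fragments:
  1–8 → 8 bp
  9–55 → 47 bp
  56–208 → 153 bp
Sorted largest to smallest: 153, 47, 8 bp.

153, 47, 8 bp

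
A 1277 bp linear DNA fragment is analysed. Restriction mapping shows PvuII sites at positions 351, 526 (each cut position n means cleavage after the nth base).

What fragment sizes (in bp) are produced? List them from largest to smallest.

751, 351, 175 bp

Linear molecule, 2 cuts → 3 fragments:
  351 − 0 = 351 bp
  526 − 351 = 175 bp
  1277 − 526 = 751 bp
Sorted largest to smallest: 751, 351, 175 bp.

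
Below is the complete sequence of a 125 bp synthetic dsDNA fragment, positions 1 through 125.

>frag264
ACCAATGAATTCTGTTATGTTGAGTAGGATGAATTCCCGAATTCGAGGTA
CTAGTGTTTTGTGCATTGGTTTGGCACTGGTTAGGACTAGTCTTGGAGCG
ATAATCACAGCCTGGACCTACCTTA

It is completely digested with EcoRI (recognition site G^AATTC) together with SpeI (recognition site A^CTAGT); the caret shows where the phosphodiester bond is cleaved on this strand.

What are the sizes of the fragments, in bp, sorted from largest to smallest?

39, 36, 24, 11, 8, 7 bp

EcoRI sites (GAATTC) start at positions 7, 31, 39.
EcoRI cuts after the first base of each site, so after positions 7, 31, 39.
SpeI sites (ACTAGT) start at positions 50, 86.
SpeI cuts after the first base of each site, so after positions 50, 86.
Combined cut positions: 7, 31, 39, 50, 86.
Linear molecule, 5 cuts → 6 fragments:
  1–7 → 7 bp
  8–31 → 24 bp
  32–39 → 8 bp
  40–50 → 11 bp
  51–86 → 36 bp
  87–125 → 39 bp
Sorted largest to smallest: 39, 36, 24, 11, 8, 7 bp.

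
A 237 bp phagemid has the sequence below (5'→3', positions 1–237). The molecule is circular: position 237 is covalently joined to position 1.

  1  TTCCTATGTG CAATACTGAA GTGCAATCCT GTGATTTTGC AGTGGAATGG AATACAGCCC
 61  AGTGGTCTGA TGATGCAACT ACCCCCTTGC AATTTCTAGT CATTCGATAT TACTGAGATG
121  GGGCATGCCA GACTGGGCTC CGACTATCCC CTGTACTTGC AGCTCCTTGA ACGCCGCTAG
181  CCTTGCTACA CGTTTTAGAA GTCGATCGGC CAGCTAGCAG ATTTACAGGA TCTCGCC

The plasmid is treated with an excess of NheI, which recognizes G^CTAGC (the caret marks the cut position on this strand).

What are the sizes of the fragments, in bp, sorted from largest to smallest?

200, 37 bp

NheI sites (GCTAGC) start at positions 176, 213.
NheI cuts after the first base of each site, so after positions 176, 213.
Circular molecule, 2 cuts → 2 fragments:
  177–213 → 37 bp
  214–237 then 1–176 → 24 + 176 = 200 bp
Sorted largest to smallest: 200, 37 bp.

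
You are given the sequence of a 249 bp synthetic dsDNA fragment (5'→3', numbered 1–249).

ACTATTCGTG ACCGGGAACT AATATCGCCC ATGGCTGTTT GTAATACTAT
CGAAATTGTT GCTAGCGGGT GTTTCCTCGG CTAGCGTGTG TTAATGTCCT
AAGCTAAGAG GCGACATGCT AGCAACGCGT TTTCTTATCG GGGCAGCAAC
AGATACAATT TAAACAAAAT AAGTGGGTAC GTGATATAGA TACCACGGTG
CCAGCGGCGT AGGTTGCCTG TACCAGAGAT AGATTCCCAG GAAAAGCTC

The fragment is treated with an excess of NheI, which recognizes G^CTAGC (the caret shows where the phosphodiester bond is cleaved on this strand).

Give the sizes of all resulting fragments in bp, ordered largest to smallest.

NheI sites (GCTAGC) start at positions 61, 80, 118.
NheI cuts after the first base of each site, so after positions 61, 80, 118.
Linear molecule, 3 cuts → 4 fragments:
  1–61 → 61 bp
  62–80 → 19 bp
  81–118 → 38 bp
  119–249 → 131 bp
Sorted largest to smallest: 131, 61, 38, 19 bp.

131, 61, 38, 19 bp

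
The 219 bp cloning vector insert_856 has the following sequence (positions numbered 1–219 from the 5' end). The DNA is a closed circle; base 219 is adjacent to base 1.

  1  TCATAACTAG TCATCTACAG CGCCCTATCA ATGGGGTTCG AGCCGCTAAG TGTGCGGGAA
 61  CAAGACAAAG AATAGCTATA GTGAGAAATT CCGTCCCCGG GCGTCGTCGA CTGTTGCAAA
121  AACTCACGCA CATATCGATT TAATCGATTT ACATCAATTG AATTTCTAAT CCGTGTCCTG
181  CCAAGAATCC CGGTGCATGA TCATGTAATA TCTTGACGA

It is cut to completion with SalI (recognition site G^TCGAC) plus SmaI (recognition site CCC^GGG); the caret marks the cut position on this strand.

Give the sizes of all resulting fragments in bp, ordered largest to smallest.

The SalI site (GTCGAC) starts at position 106.
SalI cuts after the first base of each site, so after position 106.
The SmaI site (CCCGGG) starts at position 96.
SmaI cuts after base 3 of each site, so after position 98.
Combined cut positions: 98, 106.
Circular molecule, 2 cuts → 2 fragments:
  99–106 → 8 bp
  107–219 then 1–98 → 113 + 98 = 211 bp
Sorted largest to smallest: 211, 8 bp.

211, 8 bp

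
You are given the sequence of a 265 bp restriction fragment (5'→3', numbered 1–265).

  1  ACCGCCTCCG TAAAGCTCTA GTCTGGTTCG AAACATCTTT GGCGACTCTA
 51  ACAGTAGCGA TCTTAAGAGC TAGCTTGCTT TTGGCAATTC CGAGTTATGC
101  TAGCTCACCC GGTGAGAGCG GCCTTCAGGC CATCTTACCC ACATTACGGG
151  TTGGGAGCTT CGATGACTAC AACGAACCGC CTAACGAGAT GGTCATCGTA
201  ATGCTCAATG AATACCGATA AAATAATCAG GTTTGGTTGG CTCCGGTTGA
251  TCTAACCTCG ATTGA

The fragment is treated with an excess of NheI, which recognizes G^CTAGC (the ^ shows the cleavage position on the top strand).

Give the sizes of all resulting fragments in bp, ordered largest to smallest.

NheI sites (GCTAGC) start at positions 69, 99.
NheI cuts after the first base of each site, so after positions 69, 99.
Linear molecule, 2 cuts → 3 fragments:
  1–69 → 69 bp
  70–99 → 30 bp
  100–265 → 166 bp
Sorted largest to smallest: 166, 69, 30 bp.

166, 69, 30 bp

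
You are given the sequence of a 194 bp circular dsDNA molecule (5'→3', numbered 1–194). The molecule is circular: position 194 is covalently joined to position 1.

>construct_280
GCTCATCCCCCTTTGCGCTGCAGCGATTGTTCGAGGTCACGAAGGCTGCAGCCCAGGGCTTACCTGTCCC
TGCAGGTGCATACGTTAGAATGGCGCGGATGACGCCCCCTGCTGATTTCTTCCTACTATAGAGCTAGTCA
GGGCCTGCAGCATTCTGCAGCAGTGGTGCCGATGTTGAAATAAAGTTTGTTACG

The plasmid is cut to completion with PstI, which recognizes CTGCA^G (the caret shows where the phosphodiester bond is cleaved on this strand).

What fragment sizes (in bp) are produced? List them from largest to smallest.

75, 57, 28, 24, 10 bp

PstI sites (CTGCAG) start at positions 18, 46, 70, 145, 155.
PstI cuts after base 5 of each site (before the last base), so after positions 22, 50, 74, 149, 159.
Circular molecule, 5 cuts → 5 fragments:
  23–50 → 28 bp
  51–74 → 24 bp
  75–149 → 75 bp
  150–159 → 10 bp
  160–194 then 1–22 → 35 + 22 = 57 bp
Sorted largest to smallest: 75, 57, 28, 24, 10 bp.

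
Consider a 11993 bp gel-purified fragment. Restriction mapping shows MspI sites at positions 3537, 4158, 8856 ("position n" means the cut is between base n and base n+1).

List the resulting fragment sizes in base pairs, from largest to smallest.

Linear molecule, 3 cuts → 4 fragments:
  3537 − 0 = 3537 bp
  4158 − 3537 = 621 bp
  8856 − 4158 = 4698 bp
  11993 − 8856 = 3137 bp
Sorted largest to smallest: 4698, 3537, 3137, 621 bp.

4698, 3537, 3137, 621 bp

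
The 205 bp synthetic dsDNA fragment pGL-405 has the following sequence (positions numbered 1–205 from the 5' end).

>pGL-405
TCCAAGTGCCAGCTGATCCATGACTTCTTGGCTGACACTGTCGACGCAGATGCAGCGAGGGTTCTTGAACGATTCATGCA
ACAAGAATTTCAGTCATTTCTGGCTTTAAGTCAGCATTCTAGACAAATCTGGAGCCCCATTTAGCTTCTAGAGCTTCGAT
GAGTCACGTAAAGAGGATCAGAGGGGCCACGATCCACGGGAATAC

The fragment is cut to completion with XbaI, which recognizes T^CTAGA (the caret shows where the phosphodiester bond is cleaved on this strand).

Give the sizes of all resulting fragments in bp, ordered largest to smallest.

XbaI sites (TCTAGA) start at positions 118, 147.
XbaI cuts after the first base of each site, so after positions 118, 147.
Linear molecule, 2 cuts → 3 fragments:
  1–118 → 118 bp
  119–147 → 29 bp
  148–205 → 58 bp
Sorted largest to smallest: 118, 58, 29 bp.

118, 58, 29 bp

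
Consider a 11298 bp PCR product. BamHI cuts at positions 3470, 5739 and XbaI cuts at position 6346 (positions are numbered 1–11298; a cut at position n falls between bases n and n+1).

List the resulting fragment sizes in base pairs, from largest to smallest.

4952, 3470, 2269, 607 bp

Combined cut positions (sorted): 3470, 5739, 6346.
Linear molecule, 3 cuts → 4 fragments:
  3470 − 0 = 3470 bp
  5739 − 3470 = 2269 bp
  6346 − 5739 = 607 bp
  11298 − 6346 = 4952 bp
Sorted largest to smallest: 4952, 3470, 2269, 607 bp.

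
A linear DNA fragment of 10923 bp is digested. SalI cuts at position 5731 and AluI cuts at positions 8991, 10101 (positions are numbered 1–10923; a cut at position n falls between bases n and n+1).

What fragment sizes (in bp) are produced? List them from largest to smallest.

Combined cut positions (sorted): 5731, 8991, 10101.
Linear molecule, 3 cuts → 4 fragments:
  5731 − 0 = 5731 bp
  8991 − 5731 = 3260 bp
  10101 − 8991 = 1110 bp
  10923 − 10101 = 822 bp
Sorted largest to smallest: 5731, 3260, 1110, 822 bp.

5731, 3260, 1110, 822 bp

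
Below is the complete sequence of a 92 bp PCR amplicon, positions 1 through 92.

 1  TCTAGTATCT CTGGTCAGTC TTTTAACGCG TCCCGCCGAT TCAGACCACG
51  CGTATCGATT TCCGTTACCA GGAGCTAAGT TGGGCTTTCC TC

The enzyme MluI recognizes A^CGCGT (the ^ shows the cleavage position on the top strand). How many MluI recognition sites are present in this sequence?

ACGCGT occurs starting at positions 26, 48.
MluI cuts at 2 sites.

2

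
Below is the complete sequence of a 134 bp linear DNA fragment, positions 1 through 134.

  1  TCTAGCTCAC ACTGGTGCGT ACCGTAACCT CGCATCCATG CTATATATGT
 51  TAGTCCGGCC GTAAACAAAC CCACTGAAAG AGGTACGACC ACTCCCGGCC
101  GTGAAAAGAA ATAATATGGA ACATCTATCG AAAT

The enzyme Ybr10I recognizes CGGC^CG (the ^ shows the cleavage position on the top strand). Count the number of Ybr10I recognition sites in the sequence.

2

CGGCCG occurs starting at positions 56, 96.
Ybr10I cuts at 2 sites.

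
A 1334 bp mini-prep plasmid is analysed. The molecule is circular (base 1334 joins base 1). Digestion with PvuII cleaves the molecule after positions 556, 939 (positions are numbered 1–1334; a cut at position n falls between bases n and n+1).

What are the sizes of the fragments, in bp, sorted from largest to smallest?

951, 383 bp

Circular molecule, 2 cuts → 2 fragments:
  939 − 556 = 383 bp
  wrap: 1334 − 939 + 556 = 951 bp
Sorted largest to smallest: 951, 383 bp.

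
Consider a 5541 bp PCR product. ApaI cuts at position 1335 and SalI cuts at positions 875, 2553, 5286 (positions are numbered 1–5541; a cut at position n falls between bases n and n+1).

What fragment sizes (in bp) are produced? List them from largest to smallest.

Combined cut positions (sorted): 875, 1335, 2553, 5286.
Linear molecule, 4 cuts → 5 fragments:
  875 − 0 = 875 bp
  1335 − 875 = 460 bp
  2553 − 1335 = 1218 bp
  5286 − 2553 = 2733 bp
  5541 − 5286 = 255 bp
Sorted largest to smallest: 2733, 1218, 875, 460, 255 bp.

2733, 1218, 875, 460, 255 bp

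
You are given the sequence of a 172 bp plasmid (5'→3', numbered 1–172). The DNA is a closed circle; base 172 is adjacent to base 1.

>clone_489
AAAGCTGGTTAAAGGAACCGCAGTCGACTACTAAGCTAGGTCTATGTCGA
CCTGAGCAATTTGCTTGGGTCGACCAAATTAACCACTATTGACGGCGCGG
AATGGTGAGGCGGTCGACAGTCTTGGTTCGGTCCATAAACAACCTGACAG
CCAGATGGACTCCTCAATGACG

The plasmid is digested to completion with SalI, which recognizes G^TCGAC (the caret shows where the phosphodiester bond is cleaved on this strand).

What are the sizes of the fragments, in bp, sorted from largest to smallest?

SalI sites (GTCGAC) start at positions 23, 46, 69, 113.
SalI cuts after the first base of each site, so after positions 23, 46, 69, 113.
Circular molecule, 4 cuts → 4 fragments:
  24–46 → 23 bp
  47–69 → 23 bp
  70–113 → 44 bp
  114–172 then 1–23 → 59 + 23 = 82 bp
Sorted largest to smallest: 82, 44, 23, 23 bp.

82, 44, 23, 23 bp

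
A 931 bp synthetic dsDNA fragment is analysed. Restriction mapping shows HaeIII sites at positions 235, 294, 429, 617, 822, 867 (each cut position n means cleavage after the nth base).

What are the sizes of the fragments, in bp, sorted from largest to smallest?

Linear molecule, 6 cuts → 7 fragments:
  235 − 0 = 235 bp
  294 − 235 = 59 bp
  429 − 294 = 135 bp
  617 − 429 = 188 bp
  822 − 617 = 205 bp
  867 − 822 = 45 bp
  931 − 867 = 64 bp
Sorted largest to smallest: 235, 205, 188, 135, 64, 59, 45 bp.

235, 205, 188, 135, 64, 59, 45 bp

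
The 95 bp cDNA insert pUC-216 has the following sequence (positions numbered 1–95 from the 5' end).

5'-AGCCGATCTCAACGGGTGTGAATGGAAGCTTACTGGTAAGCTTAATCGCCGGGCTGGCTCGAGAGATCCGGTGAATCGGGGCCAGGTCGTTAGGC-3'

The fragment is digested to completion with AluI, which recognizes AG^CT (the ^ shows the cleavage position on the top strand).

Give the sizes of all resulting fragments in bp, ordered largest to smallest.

AluI sites (AGCT) start at positions 27, 39.
AluI cuts after base 2 of each site, so after positions 28, 40.
Linear molecule, 2 cuts → 3 fragments:
  1–28 → 28 bp
  29–40 → 12 bp
  41–95 → 55 bp
Sorted largest to smallest: 55, 28, 12 bp.

55, 28, 12 bp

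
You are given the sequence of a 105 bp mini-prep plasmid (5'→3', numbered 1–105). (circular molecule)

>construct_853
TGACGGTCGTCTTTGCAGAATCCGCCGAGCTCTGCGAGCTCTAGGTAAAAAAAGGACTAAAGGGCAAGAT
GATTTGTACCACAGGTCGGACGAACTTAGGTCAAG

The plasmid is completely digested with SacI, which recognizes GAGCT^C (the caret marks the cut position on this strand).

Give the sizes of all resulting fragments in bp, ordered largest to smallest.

SacI sites (GAGCTC) start at positions 27, 36.
SacI cuts after base 5 of each site (before the last base), so after positions 31, 40.
Circular molecule, 2 cuts → 2 fragments:
  32–40 → 9 bp
  41–105 then 1–31 → 65 + 31 = 96 bp
Sorted largest to smallest: 96, 9 bp.

96, 9 bp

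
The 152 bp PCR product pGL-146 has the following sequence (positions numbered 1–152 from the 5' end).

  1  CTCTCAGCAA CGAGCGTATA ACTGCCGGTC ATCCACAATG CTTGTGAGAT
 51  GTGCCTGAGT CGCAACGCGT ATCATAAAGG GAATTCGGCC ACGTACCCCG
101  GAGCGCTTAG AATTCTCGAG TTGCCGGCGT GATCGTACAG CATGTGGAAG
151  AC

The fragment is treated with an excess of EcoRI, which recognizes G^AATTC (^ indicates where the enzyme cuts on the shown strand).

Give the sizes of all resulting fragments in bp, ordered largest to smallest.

81, 42, 29 bp

EcoRI sites (GAATTC) start at positions 81, 110.
EcoRI cuts after the first base of each site, so after positions 81, 110.
Linear molecule, 2 cuts → 3 fragments:
  1–81 → 81 bp
  82–110 → 29 bp
  111–152 → 42 bp
Sorted largest to smallest: 81, 42, 29 bp.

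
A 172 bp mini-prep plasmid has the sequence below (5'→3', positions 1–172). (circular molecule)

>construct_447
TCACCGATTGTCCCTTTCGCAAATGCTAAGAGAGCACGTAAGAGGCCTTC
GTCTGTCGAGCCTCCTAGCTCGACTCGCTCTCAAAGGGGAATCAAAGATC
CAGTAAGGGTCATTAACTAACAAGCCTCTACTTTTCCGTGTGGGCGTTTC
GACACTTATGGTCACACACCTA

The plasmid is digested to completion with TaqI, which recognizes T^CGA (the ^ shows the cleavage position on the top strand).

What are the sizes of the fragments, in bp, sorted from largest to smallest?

79, 79, 14 bp

TaqI sites (TCGA) start at positions 56, 70, 149.
TaqI cuts after the first base of each site, so after positions 56, 70, 149.
Circular molecule, 3 cuts → 3 fragments:
  57–70 → 14 bp
  71–149 → 79 bp
  150–172 then 1–56 → 23 + 56 = 79 bp
Sorted largest to smallest: 79, 79, 14 bp.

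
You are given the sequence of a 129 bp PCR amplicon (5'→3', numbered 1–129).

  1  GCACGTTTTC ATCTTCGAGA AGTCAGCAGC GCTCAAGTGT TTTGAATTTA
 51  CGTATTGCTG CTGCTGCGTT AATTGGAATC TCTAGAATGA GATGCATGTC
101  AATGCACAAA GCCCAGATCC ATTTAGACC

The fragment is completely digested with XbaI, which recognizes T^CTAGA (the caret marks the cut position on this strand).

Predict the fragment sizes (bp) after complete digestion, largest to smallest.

81, 48 bp

The XbaI site (TCTAGA) starts at position 81.
XbaI cuts after the first base of each site, so after position 81.
Linear molecule, 1 cut → 2 fragments:
  1–81 → 81 bp
  82–129 → 48 bp
Sorted largest to smallest: 81, 48 bp.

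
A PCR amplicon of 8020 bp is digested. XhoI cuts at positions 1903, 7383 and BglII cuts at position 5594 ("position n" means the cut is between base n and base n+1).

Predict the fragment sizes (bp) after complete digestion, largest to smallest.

Combined cut positions (sorted): 1903, 5594, 7383.
Linear molecule, 3 cuts → 4 fragments:
  1903 − 0 = 1903 bp
  5594 − 1903 = 3691 bp
  7383 − 5594 = 1789 bp
  8020 − 7383 = 637 bp
Sorted largest to smallest: 3691, 1903, 1789, 637 bp.

3691, 1903, 1789, 637 bp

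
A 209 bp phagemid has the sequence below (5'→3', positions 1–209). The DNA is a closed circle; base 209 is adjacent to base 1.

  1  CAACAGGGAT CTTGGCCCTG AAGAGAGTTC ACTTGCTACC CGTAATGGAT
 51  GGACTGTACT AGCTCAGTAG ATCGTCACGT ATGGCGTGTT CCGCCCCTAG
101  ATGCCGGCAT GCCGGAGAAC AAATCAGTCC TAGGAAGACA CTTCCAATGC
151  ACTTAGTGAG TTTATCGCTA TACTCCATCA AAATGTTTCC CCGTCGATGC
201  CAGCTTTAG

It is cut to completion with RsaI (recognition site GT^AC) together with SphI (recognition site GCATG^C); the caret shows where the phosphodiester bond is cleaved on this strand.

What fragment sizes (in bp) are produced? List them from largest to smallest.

The RsaI site (GTAC) starts at position 56.
RsaI cuts after base 2 of each site, so after position 57.
The SphI site (GCATGC) starts at position 107.
SphI cuts after base 5 of each site (before the last base), so after position 111.
Combined cut positions: 57, 111.
Circular molecule, 2 cuts → 2 fragments:
  58–111 → 54 bp
  112–209 then 1–57 → 98 + 57 = 155 bp
Sorted largest to smallest: 155, 54 bp.

155, 54 bp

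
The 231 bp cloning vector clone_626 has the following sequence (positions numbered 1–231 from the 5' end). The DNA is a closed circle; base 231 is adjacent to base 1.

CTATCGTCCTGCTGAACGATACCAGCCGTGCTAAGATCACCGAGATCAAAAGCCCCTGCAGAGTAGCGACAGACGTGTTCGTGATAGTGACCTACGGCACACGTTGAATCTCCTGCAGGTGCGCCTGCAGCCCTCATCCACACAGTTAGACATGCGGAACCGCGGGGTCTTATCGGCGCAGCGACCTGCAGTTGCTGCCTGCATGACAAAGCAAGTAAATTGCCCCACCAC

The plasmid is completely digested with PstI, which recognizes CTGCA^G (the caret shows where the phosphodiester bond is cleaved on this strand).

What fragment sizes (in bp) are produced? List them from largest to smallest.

PstI sites (CTGCAG) start at positions 56, 113, 125, 186.
PstI cuts after base 5 of each site (before the last base), so after positions 60, 117, 129, 190.
Circular molecule, 4 cuts → 4 fragments:
  61–117 → 57 bp
  118–129 → 12 bp
  130–190 → 61 bp
  191–231 then 1–60 → 41 + 60 = 101 bp
Sorted largest to smallest: 101, 61, 57, 12 bp.

101, 61, 57, 12 bp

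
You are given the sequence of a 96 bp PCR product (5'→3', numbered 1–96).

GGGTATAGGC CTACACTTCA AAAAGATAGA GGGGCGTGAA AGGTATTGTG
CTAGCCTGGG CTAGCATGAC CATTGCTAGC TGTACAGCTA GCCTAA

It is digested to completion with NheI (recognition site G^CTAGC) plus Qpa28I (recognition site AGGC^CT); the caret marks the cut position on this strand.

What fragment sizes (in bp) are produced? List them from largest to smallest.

40, 15, 12, 10, 10, 9 bp

NheI sites (GCTAGC) start at positions 50, 60, 75, 87.
NheI cuts after the first base of each site, so after positions 50, 60, 75, 87.
The Qpa28I site (AGGCCT) starts at position 7.
Qpa28I cuts after base 4 of each site, so after position 10.
Combined cut positions: 10, 50, 60, 75, 87.
Linear molecule, 5 cuts → 6 fragments:
  1–10 → 10 bp
  11–50 → 40 bp
  51–60 → 10 bp
  61–75 → 15 bp
  76–87 → 12 bp
  88–96 → 9 bp
Sorted largest to smallest: 40, 15, 12, 10, 10, 9 bp.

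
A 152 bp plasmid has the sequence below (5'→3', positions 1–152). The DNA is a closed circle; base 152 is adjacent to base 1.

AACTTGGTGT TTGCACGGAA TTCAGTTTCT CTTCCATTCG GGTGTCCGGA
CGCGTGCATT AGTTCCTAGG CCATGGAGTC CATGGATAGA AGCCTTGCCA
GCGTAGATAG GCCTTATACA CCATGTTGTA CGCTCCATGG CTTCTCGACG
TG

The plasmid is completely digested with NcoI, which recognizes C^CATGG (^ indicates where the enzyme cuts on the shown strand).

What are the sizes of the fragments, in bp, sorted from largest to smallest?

NcoI sites (CCATGG) start at positions 71, 80, 135.
NcoI cuts after the first base of each site, so after positions 71, 80, 135.
Circular molecule, 3 cuts → 3 fragments:
  72–80 → 9 bp
  81–135 → 55 bp
  136–152 then 1–71 → 17 + 71 = 88 bp
Sorted largest to smallest: 88, 55, 9 bp.

88, 55, 9 bp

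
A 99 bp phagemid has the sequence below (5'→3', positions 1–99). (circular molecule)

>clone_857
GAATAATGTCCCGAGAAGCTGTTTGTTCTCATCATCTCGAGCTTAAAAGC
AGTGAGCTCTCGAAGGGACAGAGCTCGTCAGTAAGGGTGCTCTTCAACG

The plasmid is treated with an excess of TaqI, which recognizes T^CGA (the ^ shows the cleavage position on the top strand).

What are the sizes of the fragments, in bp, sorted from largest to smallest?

TaqI sites (TCGA) start at positions 37, 60.
TaqI cuts after the first base of each site, so after positions 37, 60.
Circular molecule, 2 cuts → 2 fragments:
  38–60 → 23 bp
  61–99 then 1–37 → 39 + 37 = 76 bp
Sorted largest to smallest: 76, 23 bp.

76, 23 bp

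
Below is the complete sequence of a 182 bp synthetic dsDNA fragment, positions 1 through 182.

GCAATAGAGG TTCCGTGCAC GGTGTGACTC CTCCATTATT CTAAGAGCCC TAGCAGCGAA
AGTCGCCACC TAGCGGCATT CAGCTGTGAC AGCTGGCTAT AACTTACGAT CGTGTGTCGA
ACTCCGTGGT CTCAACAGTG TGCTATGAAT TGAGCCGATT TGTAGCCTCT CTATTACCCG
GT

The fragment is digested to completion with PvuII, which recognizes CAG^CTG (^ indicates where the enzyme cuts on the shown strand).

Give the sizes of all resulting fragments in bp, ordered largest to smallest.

90, 83, 9 bp

PvuII sites (CAGCTG) start at positions 81, 90.
PvuII cuts after base 3 of each site, so after positions 83, 92.
Linear molecule, 2 cuts → 3 fragments:
  1–83 → 83 bp
  84–92 → 9 bp
  93–182 → 90 bp
Sorted largest to smallest: 90, 83, 9 bp.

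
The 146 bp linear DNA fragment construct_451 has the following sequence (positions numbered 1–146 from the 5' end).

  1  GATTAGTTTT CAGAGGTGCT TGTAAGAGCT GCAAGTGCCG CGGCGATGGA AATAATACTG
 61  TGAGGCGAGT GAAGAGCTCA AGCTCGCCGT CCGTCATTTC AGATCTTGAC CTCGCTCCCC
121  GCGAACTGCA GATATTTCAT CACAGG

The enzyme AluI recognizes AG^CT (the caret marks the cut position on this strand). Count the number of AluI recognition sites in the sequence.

AGCT occurs starting at positions 27, 75, 81.
AluI cuts at 3 sites.

3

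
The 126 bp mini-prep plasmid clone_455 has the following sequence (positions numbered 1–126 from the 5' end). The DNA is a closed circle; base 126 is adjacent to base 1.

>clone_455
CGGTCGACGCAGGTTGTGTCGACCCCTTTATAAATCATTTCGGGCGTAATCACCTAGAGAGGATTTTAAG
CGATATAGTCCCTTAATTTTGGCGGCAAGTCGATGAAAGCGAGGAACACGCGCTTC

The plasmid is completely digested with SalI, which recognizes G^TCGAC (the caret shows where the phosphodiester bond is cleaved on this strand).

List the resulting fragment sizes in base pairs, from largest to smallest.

SalI sites (GTCGAC) start at positions 3, 18.
SalI cuts after the first base of each site, so after positions 3, 18.
Circular molecule, 2 cuts → 2 fragments:
  4–18 → 15 bp
  19–126 then 1–3 → 108 + 3 = 111 bp
Sorted largest to smallest: 111, 15 bp.

111, 15 bp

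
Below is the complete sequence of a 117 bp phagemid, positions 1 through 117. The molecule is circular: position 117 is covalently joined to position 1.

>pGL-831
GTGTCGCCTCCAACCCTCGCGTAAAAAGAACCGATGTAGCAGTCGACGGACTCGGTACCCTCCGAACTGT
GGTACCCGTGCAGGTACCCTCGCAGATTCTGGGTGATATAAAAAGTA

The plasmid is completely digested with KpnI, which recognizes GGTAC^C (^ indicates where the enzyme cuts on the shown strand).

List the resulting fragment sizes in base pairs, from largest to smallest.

88, 17, 12 bp

KpnI sites (GGTACC) start at positions 54, 71, 83.
KpnI cuts after base 5 of each site (before the last base), so after positions 58, 75, 87.
Circular molecule, 3 cuts → 3 fragments:
  59–75 → 17 bp
  76–87 → 12 bp
  88–117 then 1–58 → 30 + 58 = 88 bp
Sorted largest to smallest: 88, 17, 12 bp.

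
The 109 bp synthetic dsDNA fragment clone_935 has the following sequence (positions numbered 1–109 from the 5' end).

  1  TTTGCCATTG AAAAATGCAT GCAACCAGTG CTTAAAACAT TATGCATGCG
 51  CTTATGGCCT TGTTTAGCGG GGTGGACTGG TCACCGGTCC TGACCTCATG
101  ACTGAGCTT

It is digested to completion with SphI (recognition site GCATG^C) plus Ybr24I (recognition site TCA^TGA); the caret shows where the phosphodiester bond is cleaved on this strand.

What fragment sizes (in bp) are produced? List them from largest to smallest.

SphI sites (GCATGC) start at positions 17, 44.
SphI cuts after base 5 of each site (before the last base), so after positions 21, 48.
The Ybr24I site (TCATGA) starts at position 96.
Ybr24I cuts after base 3 of each site, so after position 98.
Combined cut positions: 21, 48, 98.
Linear molecule, 3 cuts → 4 fragments:
  1–21 → 21 bp
  22–48 → 27 bp
  49–98 → 50 bp
  99–109 → 11 bp
Sorted largest to smallest: 50, 27, 21, 11 bp.

50, 27, 21, 11 bp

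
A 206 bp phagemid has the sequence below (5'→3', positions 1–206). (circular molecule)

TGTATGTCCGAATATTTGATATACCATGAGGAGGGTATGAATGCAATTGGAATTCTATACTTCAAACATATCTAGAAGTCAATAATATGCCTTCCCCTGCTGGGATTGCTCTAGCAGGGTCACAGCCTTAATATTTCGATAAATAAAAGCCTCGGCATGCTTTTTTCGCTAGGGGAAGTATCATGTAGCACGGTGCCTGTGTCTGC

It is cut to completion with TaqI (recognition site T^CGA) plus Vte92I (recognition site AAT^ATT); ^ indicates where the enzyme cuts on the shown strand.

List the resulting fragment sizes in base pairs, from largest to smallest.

119, 83, 4 bp

The TaqI site (TCGA) starts at position 136.
TaqI cuts after the first base of each site, so after position 136.
Vte92I sites (AATATT) start at positions 11, 130.
Vte92I cuts after base 3 of each site, so after positions 13, 132.
Combined cut positions: 13, 132, 136.
Circular molecule, 3 cuts → 3 fragments:
  14–132 → 119 bp
  133–136 → 4 bp
  137–206 then 1–13 → 70 + 13 = 83 bp
Sorted largest to smallest: 119, 83, 4 bp.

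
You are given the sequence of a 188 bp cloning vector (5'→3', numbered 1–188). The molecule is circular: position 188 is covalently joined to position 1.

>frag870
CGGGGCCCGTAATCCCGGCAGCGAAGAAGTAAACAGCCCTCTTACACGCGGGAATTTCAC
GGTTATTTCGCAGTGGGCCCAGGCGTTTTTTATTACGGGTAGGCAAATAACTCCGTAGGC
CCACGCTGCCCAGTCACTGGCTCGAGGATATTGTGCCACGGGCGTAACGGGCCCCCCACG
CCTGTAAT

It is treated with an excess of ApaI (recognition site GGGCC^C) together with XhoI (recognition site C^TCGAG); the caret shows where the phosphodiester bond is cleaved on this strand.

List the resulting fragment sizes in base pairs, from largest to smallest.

ApaI sites (GGGCCC) start at positions 3, 75, 169.
ApaI cuts after base 5 of each site (before the last base), so after positions 7, 79, 173.
The XhoI site (CTCGAG) starts at position 141.
XhoI cuts after the first base of each site, so after position 141.
Combined cut positions: 7, 79, 141, 173.
Circular molecule, 4 cuts → 4 fragments:
  8–79 → 72 bp
  80–141 → 62 bp
  142–173 → 32 bp
  174–188 then 1–7 → 15 + 7 = 22 bp
Sorted largest to smallest: 72, 62, 32, 22 bp.

72, 62, 32, 22 bp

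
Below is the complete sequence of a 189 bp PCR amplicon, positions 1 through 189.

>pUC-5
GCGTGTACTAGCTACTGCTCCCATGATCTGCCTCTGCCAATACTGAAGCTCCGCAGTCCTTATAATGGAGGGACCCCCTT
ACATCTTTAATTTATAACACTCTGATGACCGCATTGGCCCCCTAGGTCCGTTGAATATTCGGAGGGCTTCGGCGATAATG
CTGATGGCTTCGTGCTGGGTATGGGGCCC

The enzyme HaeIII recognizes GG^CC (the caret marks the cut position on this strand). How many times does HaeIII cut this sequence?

2

GGCC occurs starting at positions 116, 185.
HaeIII cuts at 2 sites.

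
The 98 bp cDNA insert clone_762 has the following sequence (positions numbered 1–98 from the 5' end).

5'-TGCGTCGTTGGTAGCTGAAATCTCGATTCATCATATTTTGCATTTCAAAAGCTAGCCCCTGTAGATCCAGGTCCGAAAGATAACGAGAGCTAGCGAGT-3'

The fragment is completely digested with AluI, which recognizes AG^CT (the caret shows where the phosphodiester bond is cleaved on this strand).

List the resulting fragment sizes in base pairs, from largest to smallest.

38, 37, 14, 9 bp

AluI sites (AGCT) start at positions 13, 50, 88.
AluI cuts after base 2 of each site, so after positions 14, 51, 89.
Linear molecule, 3 cuts → 4 fragments:
  1–14 → 14 bp
  15–51 → 37 bp
  52–89 → 38 bp
  90–98 → 9 bp
Sorted largest to smallest: 38, 37, 14, 9 bp.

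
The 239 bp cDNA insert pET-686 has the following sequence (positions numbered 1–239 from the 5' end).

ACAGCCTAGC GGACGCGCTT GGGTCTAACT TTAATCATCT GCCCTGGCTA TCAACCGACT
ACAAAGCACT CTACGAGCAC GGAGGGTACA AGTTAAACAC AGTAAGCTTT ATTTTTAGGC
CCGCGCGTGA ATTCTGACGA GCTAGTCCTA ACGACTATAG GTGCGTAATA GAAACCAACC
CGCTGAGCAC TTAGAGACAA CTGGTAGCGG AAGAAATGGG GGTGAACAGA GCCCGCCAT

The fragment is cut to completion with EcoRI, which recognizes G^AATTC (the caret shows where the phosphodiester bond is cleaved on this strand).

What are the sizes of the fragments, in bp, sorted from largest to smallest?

The EcoRI site (GAATTC) starts at position 129.
EcoRI cuts after the first base of each site, so after position 129.
Linear molecule, 1 cut → 2 fragments:
  1–129 → 129 bp
  130–239 → 110 bp
Sorted largest to smallest: 129, 110 bp.

129, 110 bp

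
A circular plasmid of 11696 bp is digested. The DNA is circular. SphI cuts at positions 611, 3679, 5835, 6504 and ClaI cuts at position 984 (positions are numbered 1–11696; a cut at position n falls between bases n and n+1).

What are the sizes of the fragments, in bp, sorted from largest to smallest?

5803, 2695, 2156, 669, 373 bp

Combined cut positions (sorted): 611, 984, 3679, 5835, 6504.
Circular molecule, 5 cuts → 5 fragments:
  984 − 611 = 373 bp
  3679 − 984 = 2695 bp
  5835 − 3679 = 2156 bp
  6504 − 5835 = 669 bp
  wrap: 11696 − 6504 + 611 = 5803 bp
Sorted largest to smallest: 5803, 2695, 2156, 669, 373 bp.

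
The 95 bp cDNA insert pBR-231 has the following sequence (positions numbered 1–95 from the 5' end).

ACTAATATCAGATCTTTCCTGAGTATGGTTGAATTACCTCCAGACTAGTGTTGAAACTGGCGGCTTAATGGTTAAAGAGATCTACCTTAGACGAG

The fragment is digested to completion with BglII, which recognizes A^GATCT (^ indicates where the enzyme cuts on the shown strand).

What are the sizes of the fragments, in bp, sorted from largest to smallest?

68, 17, 10 bp

BglII sites (AGATCT) start at positions 10, 78.
BglII cuts after the first base of each site, so after positions 10, 78.
Linear molecule, 2 cuts → 3 fragments:
  1–10 → 10 bp
  11–78 → 68 bp
  79–95 → 17 bp
Sorted largest to smallest: 68, 17, 10 bp.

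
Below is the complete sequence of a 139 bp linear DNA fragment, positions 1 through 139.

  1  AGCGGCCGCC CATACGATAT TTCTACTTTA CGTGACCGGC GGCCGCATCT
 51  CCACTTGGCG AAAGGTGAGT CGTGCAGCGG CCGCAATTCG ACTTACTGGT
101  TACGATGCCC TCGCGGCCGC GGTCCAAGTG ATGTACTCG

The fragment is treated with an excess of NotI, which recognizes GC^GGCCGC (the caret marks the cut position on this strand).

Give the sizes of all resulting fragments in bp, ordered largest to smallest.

38, 37, 36, 25, 3 bp

NotI sites (GCGGCCGC) start at positions 2, 39, 77, 113.
NotI cuts after base 2 of each site, so after positions 3, 40, 78, 114.
Linear molecule, 4 cuts → 5 fragments:
  1–3 → 3 bp
  4–40 → 37 bp
  41–78 → 38 bp
  79–114 → 36 bp
  115–139 → 25 bp
Sorted largest to smallest: 38, 37, 36, 25, 3 bp.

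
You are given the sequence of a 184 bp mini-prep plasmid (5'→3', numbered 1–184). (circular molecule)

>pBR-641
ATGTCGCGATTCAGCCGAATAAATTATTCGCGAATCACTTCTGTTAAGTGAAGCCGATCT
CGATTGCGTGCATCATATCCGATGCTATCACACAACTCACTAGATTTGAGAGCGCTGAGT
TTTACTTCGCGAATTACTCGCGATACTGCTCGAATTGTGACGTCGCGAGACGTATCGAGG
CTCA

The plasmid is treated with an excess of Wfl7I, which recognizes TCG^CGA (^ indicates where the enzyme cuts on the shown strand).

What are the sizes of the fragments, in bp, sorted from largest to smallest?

99, 25, 25, 24, 11 bp

Wfl7I sites (TCGCGA) start at positions 4, 28, 127, 138, 163.
Wfl7I cuts after base 3 of each site, so after positions 6, 30, 129, 140, 165.
Circular molecule, 5 cuts → 5 fragments:
  7–30 → 24 bp
  31–129 → 99 bp
  130–140 → 11 bp
  141–165 → 25 bp
  166–184 then 1–6 → 19 + 6 = 25 bp
Sorted largest to smallest: 99, 25, 25, 24, 11 bp.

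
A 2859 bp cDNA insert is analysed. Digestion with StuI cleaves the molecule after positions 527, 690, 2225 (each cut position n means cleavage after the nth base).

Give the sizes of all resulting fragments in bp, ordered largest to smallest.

Linear molecule, 3 cuts → 4 fragments:
  527 − 0 = 527 bp
  690 − 527 = 163 bp
  2225 − 690 = 1535 bp
  2859 − 2225 = 634 bp
Sorted largest to smallest: 1535, 634, 527, 163 bp.

1535, 634, 527, 163 bp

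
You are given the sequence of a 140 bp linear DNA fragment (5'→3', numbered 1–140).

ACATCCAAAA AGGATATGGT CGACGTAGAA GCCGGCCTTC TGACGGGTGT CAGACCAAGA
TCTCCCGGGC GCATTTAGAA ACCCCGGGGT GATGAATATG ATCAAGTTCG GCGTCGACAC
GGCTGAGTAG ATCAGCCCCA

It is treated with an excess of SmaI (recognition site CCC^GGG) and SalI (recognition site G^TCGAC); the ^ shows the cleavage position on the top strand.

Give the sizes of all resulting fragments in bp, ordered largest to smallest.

SmaI sites (CCCGGG) start at positions 64, 83.
SmaI cuts after base 3 of each site, so after positions 66, 85.
SalI sites (GTCGAC) start at positions 19, 113.
SalI cuts after the first base of each site, so after positions 19, 113.
Combined cut positions: 19, 66, 85, 113.
Linear molecule, 4 cuts → 5 fragments:
  1–19 → 19 bp
  20–66 → 47 bp
  67–85 → 19 bp
  86–113 → 28 bp
  114–140 → 27 bp
Sorted largest to smallest: 47, 28, 27, 19, 19 bp.

47, 28, 27, 19, 19 bp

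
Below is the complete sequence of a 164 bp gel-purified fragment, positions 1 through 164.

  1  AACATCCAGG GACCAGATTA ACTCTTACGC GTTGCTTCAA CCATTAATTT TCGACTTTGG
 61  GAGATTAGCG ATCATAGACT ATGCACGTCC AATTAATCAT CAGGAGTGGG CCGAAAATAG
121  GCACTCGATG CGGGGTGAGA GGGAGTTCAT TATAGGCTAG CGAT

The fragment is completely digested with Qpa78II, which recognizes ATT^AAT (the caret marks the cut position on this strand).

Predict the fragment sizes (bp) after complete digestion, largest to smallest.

70, 49, 45 bp

Qpa78II sites (ATTAAT) start at positions 43, 92.
Qpa78II cuts after base 3 of each site, so after positions 45, 94.
Linear molecule, 2 cuts → 3 fragments:
  1–45 → 45 bp
  46–94 → 49 bp
  95–164 → 70 bp
Sorted largest to smallest: 70, 49, 45 bp.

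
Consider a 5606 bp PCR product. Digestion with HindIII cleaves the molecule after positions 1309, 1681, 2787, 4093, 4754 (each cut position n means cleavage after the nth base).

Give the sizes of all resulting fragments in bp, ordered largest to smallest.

Linear molecule, 5 cuts → 6 fragments:
  1309 − 0 = 1309 bp
  1681 − 1309 = 372 bp
  2787 − 1681 = 1106 bp
  4093 − 2787 = 1306 bp
  4754 − 4093 = 661 bp
  5606 − 4754 = 852 bp
Sorted largest to smallest: 1309, 1306, 1106, 852, 661, 372 bp.

1309, 1306, 1106, 852, 661, 372 bp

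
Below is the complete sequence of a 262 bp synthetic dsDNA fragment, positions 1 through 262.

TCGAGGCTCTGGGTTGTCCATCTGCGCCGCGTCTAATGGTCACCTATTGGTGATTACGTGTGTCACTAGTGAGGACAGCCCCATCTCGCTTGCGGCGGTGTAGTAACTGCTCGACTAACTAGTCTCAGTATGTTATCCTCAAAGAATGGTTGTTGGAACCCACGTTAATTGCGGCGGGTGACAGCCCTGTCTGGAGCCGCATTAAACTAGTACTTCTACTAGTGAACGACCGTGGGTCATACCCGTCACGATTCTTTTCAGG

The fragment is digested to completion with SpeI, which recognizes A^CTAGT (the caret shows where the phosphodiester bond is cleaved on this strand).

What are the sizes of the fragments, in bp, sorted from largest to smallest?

88, 65, 53, 44, 12 bp

SpeI sites (ACTAGT) start at positions 65, 118, 206, 218.
SpeI cuts after the first base of each site, so after positions 65, 118, 206, 218.
Linear molecule, 4 cuts → 5 fragments:
  1–65 → 65 bp
  66–118 → 53 bp
  119–206 → 88 bp
  207–218 → 12 bp
  219–262 → 44 bp
Sorted largest to smallest: 88, 65, 53, 44, 12 bp.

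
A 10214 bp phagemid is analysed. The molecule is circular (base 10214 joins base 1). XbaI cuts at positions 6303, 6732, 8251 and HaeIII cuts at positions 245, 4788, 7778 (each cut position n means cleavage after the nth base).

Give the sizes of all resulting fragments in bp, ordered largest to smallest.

Combined cut positions (sorted): 245, 4788, 6303, 6732, 7778, 8251.
Circular molecule, 6 cuts → 6 fragments:
  4788 − 245 = 4543 bp
  6303 − 4788 = 1515 bp
  6732 − 6303 = 429 bp
  7778 − 6732 = 1046 bp
  8251 − 7778 = 473 bp
  wrap: 10214 − 8251 + 245 = 2208 bp
Sorted largest to smallest: 4543, 2208, 1515, 1046, 473, 429 bp.

4543, 2208, 1515, 1046, 473, 429 bp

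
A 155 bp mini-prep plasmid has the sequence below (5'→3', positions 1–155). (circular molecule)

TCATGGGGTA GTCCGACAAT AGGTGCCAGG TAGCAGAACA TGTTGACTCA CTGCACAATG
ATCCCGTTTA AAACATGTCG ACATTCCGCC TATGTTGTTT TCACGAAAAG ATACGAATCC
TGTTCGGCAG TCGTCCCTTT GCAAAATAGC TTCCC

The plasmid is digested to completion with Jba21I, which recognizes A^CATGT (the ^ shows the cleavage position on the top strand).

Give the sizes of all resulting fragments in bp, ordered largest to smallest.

Jba21I sites (ACATGT) start at positions 38, 73.
Jba21I cuts after the first base of each site, so after positions 38, 73.
Circular molecule, 2 cuts → 2 fragments:
  39–73 → 35 bp
  74–155 then 1–38 → 82 + 38 = 120 bp
Sorted largest to smallest: 120, 35 bp.

120, 35 bp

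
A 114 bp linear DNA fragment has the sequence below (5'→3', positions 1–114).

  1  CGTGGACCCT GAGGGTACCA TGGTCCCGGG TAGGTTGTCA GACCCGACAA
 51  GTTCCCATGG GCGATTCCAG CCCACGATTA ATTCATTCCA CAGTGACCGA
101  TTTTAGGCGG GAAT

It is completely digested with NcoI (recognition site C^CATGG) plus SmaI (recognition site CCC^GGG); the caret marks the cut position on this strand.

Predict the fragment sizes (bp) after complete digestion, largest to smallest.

NcoI sites (CCATGG) start at positions 18, 55.
NcoI cuts after the first base of each site, so after positions 18, 55.
The SmaI site (CCCGGG) starts at position 25.
SmaI cuts after base 3 of each site, so after position 27.
Combined cut positions: 18, 27, 55.
Linear molecule, 3 cuts → 4 fragments:
  1–18 → 18 bp
  19–27 → 9 bp
  28–55 → 28 bp
  56–114 → 59 bp
Sorted largest to smallest: 59, 28, 18, 9 bp.

59, 28, 18, 9 bp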